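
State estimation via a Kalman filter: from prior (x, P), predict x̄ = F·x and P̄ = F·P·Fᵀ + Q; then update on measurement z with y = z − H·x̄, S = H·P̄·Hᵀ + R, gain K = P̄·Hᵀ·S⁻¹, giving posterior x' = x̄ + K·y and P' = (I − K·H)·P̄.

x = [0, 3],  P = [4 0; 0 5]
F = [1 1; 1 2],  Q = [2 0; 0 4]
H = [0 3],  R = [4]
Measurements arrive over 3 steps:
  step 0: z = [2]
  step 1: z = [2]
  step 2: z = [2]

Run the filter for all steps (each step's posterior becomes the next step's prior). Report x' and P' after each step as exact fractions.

step 0: x' = [3/8, 3/4], P' = [263/64 7/32; 7/32 7/16]
step 1: x' = [3318/6439, 4602/6439], P' = [26646/6439 1444/6439; 1444/6439 2748/6439]
step 2: x' = [188928/324143, 232554/324143], P' = [1343642/324143 72948/324143; 72948/324143 138340/324143]

step 0: x̄ = F·x = [3, 6]
step 0: P̄ = F·P·Fᵀ + Q = [11 14; 14 28]
step 0: y = z − H·x̄ = [-16]
step 0: S = H·P̄·Hᵀ + R = [256]
step 0: K = P̄·Hᵀ·S⁻¹ = [21/128; 21/64]
step 0: x' = x̄ + K·y = [3/8, 3/4]
step 0: P' = (I − K·H)·P̄ = [263/64 7/32; 7/32 7/16]
step 1: x̄ = F·x = [9/8, 15/8]
step 1: P̄ = F·P·Fᵀ + Q = [447/64 361/64; 361/64 687/64]
step 1: y = z − H·x̄ = [-29/8]
step 1: S = H·P̄·Hᵀ + R = [6439/64]
step 1: K = P̄·Hᵀ·S⁻¹ = [1083/6439; 2061/6439]
step 1: x' = x̄ + K·y = [3318/6439, 4602/6439]
step 1: P' = (I − K·H)·P̄ = [26646/6439 1444/6439; 1444/6439 2748/6439]
step 2: x̄ = F·x = [7920/6439, 12522/6439]
step 2: P̄ = F·P·Fᵀ + Q = [45160/6439 36474/6439; 36474/6439 69170/6439]
step 2: y = z − H·x̄ = [-24688/6439]
step 2: S = H·P̄·Hᵀ + R = [648286/6439]
step 2: K = P̄·Hᵀ·S⁻¹ = [54711/324143; 103755/324143]
step 2: x' = x̄ + K·y = [188928/324143, 232554/324143]
step 2: P' = (I − K·H)·P̄ = [1343642/324143 72948/324143; 72948/324143 138340/324143]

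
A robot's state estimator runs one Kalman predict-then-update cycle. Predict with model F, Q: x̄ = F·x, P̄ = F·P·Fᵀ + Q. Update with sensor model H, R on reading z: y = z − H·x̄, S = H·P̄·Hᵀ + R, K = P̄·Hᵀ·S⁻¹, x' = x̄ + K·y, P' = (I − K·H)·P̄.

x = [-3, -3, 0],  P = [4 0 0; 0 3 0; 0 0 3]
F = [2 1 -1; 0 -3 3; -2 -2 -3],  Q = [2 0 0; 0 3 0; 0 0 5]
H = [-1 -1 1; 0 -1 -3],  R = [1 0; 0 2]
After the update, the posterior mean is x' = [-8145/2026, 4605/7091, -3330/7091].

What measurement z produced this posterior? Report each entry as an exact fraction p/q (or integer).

z = [3, 1]

x̄ = F·x = [-9, 9, 12]
P̄ = F·P·Fᵀ + Q = [24 -18 -13; -18 57 -9; -13 -9 60]
S = H·P̄·Hᵀ + R = [150 -198; -198 545]
K = P̄·Hᵀ·S⁻¹ = [133/6078 114/1013; -5350/7091 -2334/7091; 5416/21273 -1569/7091]
x' − x̄ = [10089/2026, -59214/7091, -88422/7091] = K·y
y = (KᵀK)⁻¹·Kᵀ·(x' − x̄) = [-9, 46]
z = y + H·x̄ = [-9, 46] + [12, -45] = [3, 1]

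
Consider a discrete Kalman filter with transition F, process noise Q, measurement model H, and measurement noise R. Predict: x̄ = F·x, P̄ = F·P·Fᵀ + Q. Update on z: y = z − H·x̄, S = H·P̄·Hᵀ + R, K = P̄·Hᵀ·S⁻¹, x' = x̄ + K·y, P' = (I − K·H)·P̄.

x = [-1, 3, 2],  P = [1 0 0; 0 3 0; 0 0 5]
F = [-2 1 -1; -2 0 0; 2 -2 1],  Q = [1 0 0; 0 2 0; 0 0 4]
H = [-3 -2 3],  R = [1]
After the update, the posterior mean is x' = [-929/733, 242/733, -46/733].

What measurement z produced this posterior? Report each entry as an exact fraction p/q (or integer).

x̄ = F·x = [3, 2, -6]
P̄ = F·P·Fᵀ + Q = [13 4 -15; 4 6 -4; -15 -4 25]
S = H·P̄·Hᵀ + R = [733]
K = P̄·Hᵀ·S⁻¹ = [-92/733; -36/733; 128/733]
x' − x̄ = [-3128/733, -1224/733, 4352/733] = K·y
y = (KᵀK)⁻¹·Kᵀ·(x' − x̄) = [34]
z = y + H·x̄ = [34] + [-31] = [3]

z = [3]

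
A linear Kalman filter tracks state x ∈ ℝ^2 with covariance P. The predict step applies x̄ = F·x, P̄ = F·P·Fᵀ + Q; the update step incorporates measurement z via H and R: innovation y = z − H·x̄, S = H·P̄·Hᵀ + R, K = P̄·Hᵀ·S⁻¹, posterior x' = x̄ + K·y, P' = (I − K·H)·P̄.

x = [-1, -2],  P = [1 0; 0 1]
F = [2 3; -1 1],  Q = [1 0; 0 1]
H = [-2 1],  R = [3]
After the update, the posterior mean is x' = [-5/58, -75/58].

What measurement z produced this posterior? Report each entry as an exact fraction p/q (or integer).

z = [-2]

x̄ = F·x = [-8, -1]
P̄ = F·P·Fᵀ + Q = [14 1; 1 3]
S = H·P̄·Hᵀ + R = [58]
K = P̄·Hᵀ·S⁻¹ = [-27/58; 1/58]
x' − x̄ = [459/58, -17/58] = K·y
y = (KᵀK)⁻¹·Kᵀ·(x' − x̄) = [-17]
z = y + H·x̄ = [-17] + [15] = [-2]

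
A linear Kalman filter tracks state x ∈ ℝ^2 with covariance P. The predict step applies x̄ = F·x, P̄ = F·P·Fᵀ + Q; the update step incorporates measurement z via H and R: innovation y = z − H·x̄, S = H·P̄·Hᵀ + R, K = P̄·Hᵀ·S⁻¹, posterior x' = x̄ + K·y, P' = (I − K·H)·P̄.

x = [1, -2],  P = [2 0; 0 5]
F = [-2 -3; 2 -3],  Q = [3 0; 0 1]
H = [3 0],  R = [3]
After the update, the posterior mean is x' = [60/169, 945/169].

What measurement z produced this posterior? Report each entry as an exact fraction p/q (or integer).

z = [1]

x̄ = F·x = [4, 8]
P̄ = F·P·Fᵀ + Q = [56 37; 37 54]
S = H·P̄·Hᵀ + R = [507]
K = P̄·Hᵀ·S⁻¹ = [56/169; 37/169]
x' − x̄ = [-616/169, -407/169] = K·y
y = (KᵀK)⁻¹·Kᵀ·(x' − x̄) = [-11]
z = y + H·x̄ = [-11] + [12] = [1]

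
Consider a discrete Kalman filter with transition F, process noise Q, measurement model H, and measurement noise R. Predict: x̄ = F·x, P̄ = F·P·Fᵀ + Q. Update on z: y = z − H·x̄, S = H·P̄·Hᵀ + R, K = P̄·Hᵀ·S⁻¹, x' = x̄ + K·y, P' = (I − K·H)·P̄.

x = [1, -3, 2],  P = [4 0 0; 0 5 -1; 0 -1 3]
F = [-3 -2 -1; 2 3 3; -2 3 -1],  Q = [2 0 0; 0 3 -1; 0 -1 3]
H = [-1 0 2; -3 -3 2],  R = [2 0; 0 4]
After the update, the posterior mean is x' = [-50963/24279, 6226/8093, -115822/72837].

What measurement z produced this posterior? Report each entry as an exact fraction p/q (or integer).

x̄ = F·x = [1, -1, -13]
P̄ = F·P·Fᵀ + Q = [57 -54 -2; -54 73 13; -2 13 73]
S = H·P̄·Hᵀ + R = [359 239; 239 362]
K = P̄·Hᵀ·S⁻¹ = [-6325/24279 3304/24279; 4041/8093 -3361/8093; 26569/72837 5195/72837]
x' − x̄ = [-75242/24279, 14319/8093, 831059/72837] = K·y
y = (KᵀK)⁻¹·Kᵀ·(x' − x̄) = [26, 27]
z = y + H·x̄ = [26, 27] + [-27, -26] = [-1, 1]

z = [-1, 1]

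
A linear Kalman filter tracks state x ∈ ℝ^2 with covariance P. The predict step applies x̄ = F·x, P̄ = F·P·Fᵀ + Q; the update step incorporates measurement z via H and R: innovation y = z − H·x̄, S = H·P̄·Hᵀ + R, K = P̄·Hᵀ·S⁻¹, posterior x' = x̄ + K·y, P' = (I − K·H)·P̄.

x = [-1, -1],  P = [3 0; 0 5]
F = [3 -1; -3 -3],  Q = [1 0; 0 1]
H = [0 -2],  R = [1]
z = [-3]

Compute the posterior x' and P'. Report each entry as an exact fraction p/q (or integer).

x̄ = F·x = [-2, 6]
P̄ = F·P·Fᵀ + Q = [33 -12; -12 73]
y = z − H·x̄ = [9]
S = H·P̄·Hᵀ + R = [293]
K = P̄·Hᵀ·S⁻¹ = [24/293; -146/293]
x' = x̄ + K·y = [-370/293, 444/293]
P' = (I − K·H)·P̄ = [9093/293 -12/293; -12/293 73/293]

x' = [-370/293, 444/293]
P' = [9093/293 -12/293; -12/293 73/293]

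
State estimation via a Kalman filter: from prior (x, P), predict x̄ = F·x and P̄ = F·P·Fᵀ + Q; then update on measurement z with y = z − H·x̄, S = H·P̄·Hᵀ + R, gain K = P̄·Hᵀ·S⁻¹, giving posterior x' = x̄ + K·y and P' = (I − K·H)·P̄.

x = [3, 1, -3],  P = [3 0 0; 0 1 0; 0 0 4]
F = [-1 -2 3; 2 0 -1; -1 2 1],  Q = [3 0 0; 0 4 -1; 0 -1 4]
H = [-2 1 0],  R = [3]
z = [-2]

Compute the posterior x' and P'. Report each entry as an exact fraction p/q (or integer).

x̄ = F·x = [-14, 9, -4]
P̄ = F·P·Fᵀ + Q = [46 -18 11; -18 20 -11; 11 -11 15]
y = z − H·x̄ = [-39]
S = H·P̄·Hᵀ + R = [279]
K = P̄·Hᵀ·S⁻¹ = [-110/279; 56/279; -11/93]
x' = x̄ + K·y = [128/93, 109/93, 19/31]
P' = (I − K·H)·P̄ = [734/279 1138/279 -187/93; 1138/279 2444/279 -407/93; -187/93 -407/93 344/31]

x' = [128/93, 109/93, 19/31]
P' = [734/279 1138/279 -187/93; 1138/279 2444/279 -407/93; -187/93 -407/93 344/31]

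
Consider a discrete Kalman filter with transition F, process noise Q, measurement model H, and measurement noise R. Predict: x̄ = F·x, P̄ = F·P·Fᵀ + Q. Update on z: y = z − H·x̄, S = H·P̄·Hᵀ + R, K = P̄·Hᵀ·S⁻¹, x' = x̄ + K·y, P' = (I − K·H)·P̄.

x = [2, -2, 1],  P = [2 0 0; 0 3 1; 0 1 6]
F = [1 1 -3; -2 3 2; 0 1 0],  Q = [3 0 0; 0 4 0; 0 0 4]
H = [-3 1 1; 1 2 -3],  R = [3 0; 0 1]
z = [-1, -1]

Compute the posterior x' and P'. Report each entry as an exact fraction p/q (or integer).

x̄ = F·x = [-3, -8, -2]
P̄ = F·P·Fᵀ + Q = [56 -38 0; -38 75 11; 0 11 7]
y = z − H·x̄ = [0, 12]
S = H·P̄·Hᵀ + R = [839 140; 140 136]
K = P̄·Hᵀ·S⁻¹ = [-3152/11813 3015/23626; 4035/23626 38281/94504; 577/23626 -1681/94504]
x' = x̄ + K·y = [-17349/11813, -74165/23626, -52295/23626]
P' = (I − K·H)·P̄ = [42366/11813 124827/23626 110457/23626; 124827/23626 835601/94504 710743/94504; 110457/23626 710743/94504 621665/94504]

x' = [-17349/11813, -74165/23626, -52295/23626]
P' = [42366/11813 124827/23626 110457/23626; 124827/23626 835601/94504 710743/94504; 110457/23626 710743/94504 621665/94504]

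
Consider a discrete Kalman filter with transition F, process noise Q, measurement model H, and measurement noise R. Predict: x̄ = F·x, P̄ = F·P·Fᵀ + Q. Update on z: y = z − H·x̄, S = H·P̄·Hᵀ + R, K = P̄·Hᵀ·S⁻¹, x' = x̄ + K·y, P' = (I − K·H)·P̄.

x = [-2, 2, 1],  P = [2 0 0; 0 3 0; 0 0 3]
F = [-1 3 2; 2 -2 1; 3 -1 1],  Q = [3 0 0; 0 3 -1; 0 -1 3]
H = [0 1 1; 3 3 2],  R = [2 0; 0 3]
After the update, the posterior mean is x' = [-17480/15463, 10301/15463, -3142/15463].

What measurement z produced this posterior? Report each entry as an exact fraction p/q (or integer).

x̄ = F·x = [10, -7, -7]
P̄ = F·P·Fᵀ + Q = [44 -16 -9; -16 26 20; -9 20 27]
S = H·P̄·Hᵀ + R = [95 157; 157 585]
K = P̄·Hᵀ·S⁻¹ = [-24987/30926 10195/30926; 7960/15463 -286/15463; 6918/15463 443/15463]
x' − x̄ = [-172110/15463, 118542/15463, 105099/15463] = K·y
y = (KᵀK)⁻¹·Kᵀ·(x' − x̄) = [15, 3]
z = y + H·x̄ = [15, 3] + [-14, -5] = [1, -2]

z = [1, -2]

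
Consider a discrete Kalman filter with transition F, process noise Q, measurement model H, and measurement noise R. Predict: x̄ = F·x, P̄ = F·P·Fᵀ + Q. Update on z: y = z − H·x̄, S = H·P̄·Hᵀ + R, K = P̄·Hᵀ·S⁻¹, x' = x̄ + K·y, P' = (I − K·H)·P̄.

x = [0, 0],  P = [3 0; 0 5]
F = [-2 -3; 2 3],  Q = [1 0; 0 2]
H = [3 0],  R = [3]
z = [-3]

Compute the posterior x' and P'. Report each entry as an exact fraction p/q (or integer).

x' = [-174/175, 171/175]
P' = [58/175 -57/175; -57/175 578/175]

x̄ = F·x = [0, 0]
P̄ = F·P·Fᵀ + Q = [58 -57; -57 59]
y = z − H·x̄ = [-3]
S = H·P̄·Hᵀ + R = [525]
K = P̄·Hᵀ·S⁻¹ = [58/175; -57/175]
x' = x̄ + K·y = [-174/175, 171/175]
P' = (I − K·H)·P̄ = [58/175 -57/175; -57/175 578/175]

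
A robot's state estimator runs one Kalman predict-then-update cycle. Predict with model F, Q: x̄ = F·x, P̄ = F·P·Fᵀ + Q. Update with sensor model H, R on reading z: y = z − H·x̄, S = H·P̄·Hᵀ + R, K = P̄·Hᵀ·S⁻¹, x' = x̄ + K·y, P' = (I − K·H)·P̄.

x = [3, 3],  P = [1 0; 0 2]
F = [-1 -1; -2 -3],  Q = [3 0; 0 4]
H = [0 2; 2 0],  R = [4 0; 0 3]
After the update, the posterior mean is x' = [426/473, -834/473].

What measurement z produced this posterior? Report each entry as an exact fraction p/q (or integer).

z = [-3, 3]

x̄ = F·x = [-6, -15]
P̄ = F·P·Fᵀ + Q = [6 8; 8 26]
S = H·P̄·Hᵀ + R = [108 32; 32 27]
K = P̄·Hᵀ·S⁻¹ = [12/473 196/473; 223/473 16/473]
x' − x̄ = [3264/473, 6261/473] = K·y
y = (KᵀK)⁻¹·Kᵀ·(x' − x̄) = [27, 15]
z = y + H·x̄ = [27, 15] + [-30, -12] = [-3, 3]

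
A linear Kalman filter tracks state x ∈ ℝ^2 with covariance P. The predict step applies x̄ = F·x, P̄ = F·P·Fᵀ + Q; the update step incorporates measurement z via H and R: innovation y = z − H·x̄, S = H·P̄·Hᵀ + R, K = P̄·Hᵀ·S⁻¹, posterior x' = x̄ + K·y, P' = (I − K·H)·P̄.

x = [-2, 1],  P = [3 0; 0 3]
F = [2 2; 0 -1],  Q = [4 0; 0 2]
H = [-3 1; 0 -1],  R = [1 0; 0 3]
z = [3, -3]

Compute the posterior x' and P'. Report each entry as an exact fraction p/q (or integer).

x̄ = F·x = [-2, -1]
P̄ = F·P·Fᵀ + Q = [28 -6; -6 5]
y = z − H·x̄ = [-2, -4]
S = H·P̄·Hᵀ + R = [294 -23; -23 8]
K = P̄·Hᵀ·S⁻¹ = [-582/1823 -306/1823; 69/1823 -941/1823]
x' = x̄ + K·y = [-1258/1823, 1803/1823]
P' = (I − K·H)·P̄ = [500/1823 918/1823; 918/1823 2823/1823]

x' = [-1258/1823, 1803/1823]
P' = [500/1823 918/1823; 918/1823 2823/1823]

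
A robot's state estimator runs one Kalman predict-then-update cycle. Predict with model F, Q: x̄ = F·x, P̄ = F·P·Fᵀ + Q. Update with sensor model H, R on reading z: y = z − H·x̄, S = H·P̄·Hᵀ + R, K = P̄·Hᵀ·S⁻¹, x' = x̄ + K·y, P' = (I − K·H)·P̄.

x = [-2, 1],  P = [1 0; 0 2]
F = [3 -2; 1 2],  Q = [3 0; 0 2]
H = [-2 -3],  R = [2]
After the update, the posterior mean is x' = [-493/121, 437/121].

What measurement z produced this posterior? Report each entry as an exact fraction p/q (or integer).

z = [-3]

x̄ = F·x = [-8, 0]
P̄ = F·P·Fᵀ + Q = [20 -5; -5 11]
S = H·P̄·Hᵀ + R = [121]
K = P̄·Hᵀ·S⁻¹ = [-25/121; -23/121]
x' − x̄ = [475/121, 437/121] = K·y
y = (KᵀK)⁻¹·Kᵀ·(x' − x̄) = [-19]
z = y + H·x̄ = [-19] + [16] = [-3]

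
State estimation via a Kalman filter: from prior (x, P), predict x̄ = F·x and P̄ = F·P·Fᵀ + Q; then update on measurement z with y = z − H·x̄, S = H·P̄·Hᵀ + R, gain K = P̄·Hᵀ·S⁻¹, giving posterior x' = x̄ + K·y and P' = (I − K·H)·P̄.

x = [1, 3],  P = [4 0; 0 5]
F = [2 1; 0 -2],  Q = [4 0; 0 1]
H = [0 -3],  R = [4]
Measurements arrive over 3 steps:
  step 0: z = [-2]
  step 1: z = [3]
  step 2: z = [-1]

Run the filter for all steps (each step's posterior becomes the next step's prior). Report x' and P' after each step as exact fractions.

step 0: x' = [365/193, 102/193], P' = [3925/193 -40/193; -40/193 84/193]
step 1: x' = [2168/503, -507/503], P' = [470044/5533 -32/5533; -32/5533 2116/5533]
step 2: x' = [62609/7795, 86607/148105], P' = [2681368/7795 -864/7795; -864/7795 55988/148105]

step 0: x̄ = F·x = [5, -6]
step 0: P̄ = F·P·Fᵀ + Q = [25 -10; -10 21]
step 0: y = z − H·x̄ = [-20]
step 0: S = H·P̄·Hᵀ + R = [193]
step 0: K = P̄·Hᵀ·S⁻¹ = [30/193; -63/193]
step 0: x' = x̄ + K·y = [365/193, 102/193]
step 0: P' = (I − K·H)·P̄ = [3925/193 -40/193; -40/193 84/193]
step 1: x̄ = F·x = [832/193, -204/193]
step 1: P̄ = F·P·Fᵀ + Q = [16396/193 -8/193; -8/193 529/193]
step 1: y = z − H·x̄ = [-33/193]
step 1: S = H·P̄·Hᵀ + R = [5533/193]
step 1: K = P̄·Hᵀ·S⁻¹ = [24/5533; -1587/5533]
step 1: x' = x̄ + K·y = [2168/503, -507/503]
step 1: P' = (I − K·H)·P̄ = [470044/5533 -32/5533; -32/5533 2116/5533]
step 2: x̄ = F·x = [3829/503, 1014/503]
step 2: P̄ = F·P·Fᵀ + Q = [1904296/5533 -4104/5533; -4104/5533 13997/5533]
step 2: y = z − H·x̄ = [2539/503]
step 2: S = H·P̄·Hᵀ + R = [148105/5533]
step 2: K = P̄·Hᵀ·S⁻¹ = [648/7795; -41991/148105]
step 2: x' = x̄ + K·y = [62609/7795, 86607/148105]
step 2: P' = (I − K·H)·P̄ = [2681368/7795 -864/7795; -864/7795 55988/148105]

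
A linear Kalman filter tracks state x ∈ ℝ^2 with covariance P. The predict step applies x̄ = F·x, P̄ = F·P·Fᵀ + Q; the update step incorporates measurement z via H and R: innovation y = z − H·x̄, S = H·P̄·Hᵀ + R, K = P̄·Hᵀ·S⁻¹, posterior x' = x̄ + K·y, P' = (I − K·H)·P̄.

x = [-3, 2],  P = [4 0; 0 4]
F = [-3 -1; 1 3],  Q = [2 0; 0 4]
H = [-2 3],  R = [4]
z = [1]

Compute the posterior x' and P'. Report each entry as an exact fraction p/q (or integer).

x' = [632/107, 456/107]
P' = [1452/107 942/107; 942/107 658/107]

x̄ = F·x = [7, 3]
P̄ = F·P·Fᵀ + Q = [42 -24; -24 44]
y = z − H·x̄ = [6]
S = H·P̄·Hᵀ + R = [856]
K = P̄·Hᵀ·S⁻¹ = [-39/214; 45/214]
x' = x̄ + K·y = [632/107, 456/107]
P' = (I − K·H)·P̄ = [1452/107 942/107; 942/107 658/107]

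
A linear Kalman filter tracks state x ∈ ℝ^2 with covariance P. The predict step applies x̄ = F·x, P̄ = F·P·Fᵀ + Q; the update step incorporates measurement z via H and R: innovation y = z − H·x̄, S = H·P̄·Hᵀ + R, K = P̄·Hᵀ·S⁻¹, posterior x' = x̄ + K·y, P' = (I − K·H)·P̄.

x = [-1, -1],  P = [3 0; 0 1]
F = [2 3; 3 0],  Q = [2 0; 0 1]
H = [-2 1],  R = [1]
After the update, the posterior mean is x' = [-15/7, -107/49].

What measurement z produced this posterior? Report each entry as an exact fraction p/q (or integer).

x̄ = F·x = [-5, -3]
P̄ = F·P·Fᵀ + Q = [23 18; 18 28]
S = H·P̄·Hᵀ + R = [49]
K = P̄·Hᵀ·S⁻¹ = [-4/7; -8/49]
x' − x̄ = [20/7, 40/49] = K·y
y = (KᵀK)⁻¹·Kᵀ·(x' − x̄) = [-5]
z = y + H·x̄ = [-5] + [7] = [2]

z = [2]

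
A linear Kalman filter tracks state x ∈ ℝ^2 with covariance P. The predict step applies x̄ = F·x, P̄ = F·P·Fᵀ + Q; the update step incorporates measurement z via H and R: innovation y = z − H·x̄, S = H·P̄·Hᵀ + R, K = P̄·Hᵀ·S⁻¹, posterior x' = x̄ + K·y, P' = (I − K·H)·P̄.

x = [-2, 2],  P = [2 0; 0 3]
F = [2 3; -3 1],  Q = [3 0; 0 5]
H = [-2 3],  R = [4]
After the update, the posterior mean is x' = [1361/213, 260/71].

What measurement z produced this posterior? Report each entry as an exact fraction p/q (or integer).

z = [-2]

x̄ = F·x = [2, 8]
P̄ = F·P·Fᵀ + Q = [38 -3; -3 26]
S = H·P̄·Hᵀ + R = [426]
K = P̄·Hᵀ·S⁻¹ = [-85/426; 14/71]
x' − x̄ = [935/213, -308/71] = K·y
y = (KᵀK)⁻¹·Kᵀ·(x' − x̄) = [-22]
z = y + H·x̄ = [-22] + [20] = [-2]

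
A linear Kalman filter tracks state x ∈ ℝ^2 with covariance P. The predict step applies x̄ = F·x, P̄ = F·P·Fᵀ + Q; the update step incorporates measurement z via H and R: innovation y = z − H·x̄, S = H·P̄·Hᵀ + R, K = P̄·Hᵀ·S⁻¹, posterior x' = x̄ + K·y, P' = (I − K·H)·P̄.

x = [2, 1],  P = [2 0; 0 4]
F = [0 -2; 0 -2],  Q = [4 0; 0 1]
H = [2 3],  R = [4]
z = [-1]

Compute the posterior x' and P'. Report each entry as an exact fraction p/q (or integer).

x̄ = F·x = [-2, -2]
P̄ = F·P·Fᵀ + Q = [20 16; 16 17]
y = z − H·x̄ = [9]
S = H·P̄·Hᵀ + R = [429]
K = P̄·Hᵀ·S⁻¹ = [8/39; 83/429]
x' = x̄ + K·y = [-2/13, -37/143]
P' = (I − K·H)·P̄ = [76/39 -40/39; -40/39 404/429]

x' = [-2/13, -37/143]
P' = [76/39 -40/39; -40/39 404/429]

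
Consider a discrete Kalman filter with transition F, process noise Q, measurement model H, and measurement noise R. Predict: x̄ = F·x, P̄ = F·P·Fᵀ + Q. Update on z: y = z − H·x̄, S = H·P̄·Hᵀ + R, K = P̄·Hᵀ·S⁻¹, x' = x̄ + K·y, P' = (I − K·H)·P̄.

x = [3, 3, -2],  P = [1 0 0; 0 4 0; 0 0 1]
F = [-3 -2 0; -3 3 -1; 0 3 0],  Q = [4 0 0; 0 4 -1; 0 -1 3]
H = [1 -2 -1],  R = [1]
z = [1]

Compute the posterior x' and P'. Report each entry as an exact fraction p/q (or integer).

x' = [-5348/517, -3316/517, 796/517]
P' = [8104/517 4695/517 -1369/517; 4695/517 3350/517 -1855/517; -1369/517 -1855/517 2474/517]

x̄ = F·x = [-15, 2, 9]
P̄ = F·P·Fᵀ + Q = [29 -15 -24; -15 50 35; -24 35 39]
y = z − H·x̄ = [29]
S = H·P̄·Hᵀ + R = [517]
K = P̄·Hᵀ·S⁻¹ = [83/517; -150/517; -133/517]
x' = x̄ + K·y = [-5348/517, -3316/517, 796/517]
P' = (I − K·H)·P̄ = [8104/517 4695/517 -1369/517; 4695/517 3350/517 -1855/517; -1369/517 -1855/517 2474/517]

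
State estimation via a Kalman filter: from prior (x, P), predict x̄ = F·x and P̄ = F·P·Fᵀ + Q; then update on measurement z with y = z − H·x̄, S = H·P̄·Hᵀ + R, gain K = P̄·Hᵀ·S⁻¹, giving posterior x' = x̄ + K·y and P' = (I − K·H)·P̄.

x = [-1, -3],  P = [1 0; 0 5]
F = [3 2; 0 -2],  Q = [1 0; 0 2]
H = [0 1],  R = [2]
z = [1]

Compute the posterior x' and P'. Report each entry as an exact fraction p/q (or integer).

x' = [-29/6, 17/12]
P' = [40/3 -5/3; -5/3 11/6]

x̄ = F·x = [-9, 6]
P̄ = F·P·Fᵀ + Q = [30 -20; -20 22]
y = z − H·x̄ = [-5]
S = H·P̄·Hᵀ + R = [24]
K = P̄·Hᵀ·S⁻¹ = [-5/6; 11/12]
x' = x̄ + K·y = [-29/6, 17/12]
P' = (I − K·H)·P̄ = [40/3 -5/3; -5/3 11/6]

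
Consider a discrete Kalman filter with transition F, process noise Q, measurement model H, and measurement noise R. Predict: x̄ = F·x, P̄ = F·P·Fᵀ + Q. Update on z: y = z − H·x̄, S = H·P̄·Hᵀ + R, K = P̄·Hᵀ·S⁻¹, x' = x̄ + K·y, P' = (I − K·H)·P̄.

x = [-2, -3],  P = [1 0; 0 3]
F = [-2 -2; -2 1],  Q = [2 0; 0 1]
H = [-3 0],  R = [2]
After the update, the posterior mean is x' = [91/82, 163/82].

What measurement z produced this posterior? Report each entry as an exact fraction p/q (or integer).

x̄ = F·x = [10, 1]
P̄ = F·P·Fᵀ + Q = [18 -2; -2 8]
S = H·P̄·Hᵀ + R = [164]
K = P̄·Hᵀ·S⁻¹ = [-27/82; 3/82]
x' − x̄ = [-729/82, 81/82] = K·y
y = (KᵀK)⁻¹·Kᵀ·(x' − x̄) = [27]
z = y + H·x̄ = [27] + [-30] = [-3]

z = [-3]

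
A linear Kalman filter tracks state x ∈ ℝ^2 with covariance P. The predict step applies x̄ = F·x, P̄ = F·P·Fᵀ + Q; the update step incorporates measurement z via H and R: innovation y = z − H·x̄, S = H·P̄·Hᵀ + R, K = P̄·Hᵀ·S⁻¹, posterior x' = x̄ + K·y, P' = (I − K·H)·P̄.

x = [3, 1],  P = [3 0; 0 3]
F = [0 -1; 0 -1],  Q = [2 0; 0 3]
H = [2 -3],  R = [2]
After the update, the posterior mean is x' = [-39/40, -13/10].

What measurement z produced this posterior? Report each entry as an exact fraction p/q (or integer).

x̄ = F·x = [-1, -1]
P̄ = F·P·Fᵀ + Q = [5 3; 3 6]
S = H·P̄·Hᵀ + R = [40]
K = P̄·Hᵀ·S⁻¹ = [1/40; -3/10]
x' − x̄ = [1/40, -3/10] = K·y
y = (KᵀK)⁻¹·Kᵀ·(x' − x̄) = [1]
z = y + H·x̄ = [1] + [1] = [2]

z = [2]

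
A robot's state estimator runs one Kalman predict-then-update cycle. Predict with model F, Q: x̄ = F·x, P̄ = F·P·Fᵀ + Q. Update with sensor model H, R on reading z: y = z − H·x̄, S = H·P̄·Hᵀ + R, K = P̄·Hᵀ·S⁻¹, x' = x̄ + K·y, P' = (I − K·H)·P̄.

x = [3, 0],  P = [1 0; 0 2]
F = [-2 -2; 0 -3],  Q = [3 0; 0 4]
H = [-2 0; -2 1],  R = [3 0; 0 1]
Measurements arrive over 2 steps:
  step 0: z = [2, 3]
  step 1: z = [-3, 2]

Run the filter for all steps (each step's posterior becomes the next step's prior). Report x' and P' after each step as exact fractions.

step 0: x̄ = F·x = [-6, 0]
step 0: P̄ = F·P·Fᵀ + Q = [15 12; 12 22]
step 0: y = z − H·x̄ = [-10, -9]
step 0: S = H·P̄·Hᵀ + R = [63 36; 36 35]
step 0: K = P̄·Hᵀ·S⁻¹ = [-134/303 -6/101; -256/303 82/101]
step 0: x' = x̄ + K·y = [-316/303, 346/303]
step 0: P' = (I − K·H)·P̄ = [67/101 128/101; 128/101 338/101]
step 1: x̄ = F·x = [-20/101, -346/101]
step 1: P̄ = F·P·Fᵀ + Q = [2947/101 2796/101; 2796/101 3446/101]
step 1: y = z − H·x̄ = [-343/101, 508/101]
step 1: S = H·P̄·Hᵀ + R = [12091/101 6196/101; 6196/101 4151/101]
step 1: K = P̄·Hᵀ·S⁻¹ = [-52186/116825 -9294/116825; -98176/116825 86146/116825]
step 1: x' = x̄ + K·y = [107346/116825, 366486/116825]
step 1: P' = (I − K·H)·P̄ = [78279/116825 147264/116825; 147264/116825 380674/116825]

step 0: x' = [-316/303, 346/303], P' = [67/101 128/101; 128/101 338/101]
step 1: x' = [107346/116825, 366486/116825], P' = [78279/116825 147264/116825; 147264/116825 380674/116825]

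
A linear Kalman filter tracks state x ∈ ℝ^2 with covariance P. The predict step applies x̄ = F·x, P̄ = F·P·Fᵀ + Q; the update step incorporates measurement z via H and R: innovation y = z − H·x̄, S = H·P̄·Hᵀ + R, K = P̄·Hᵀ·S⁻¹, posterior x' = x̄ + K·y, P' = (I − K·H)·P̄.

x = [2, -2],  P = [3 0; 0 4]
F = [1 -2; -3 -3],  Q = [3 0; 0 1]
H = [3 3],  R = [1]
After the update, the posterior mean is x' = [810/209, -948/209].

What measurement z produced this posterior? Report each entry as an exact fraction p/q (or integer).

x̄ = F·x = [6, 0]
P̄ = F·P·Fᵀ + Q = [22 15; 15 64]
S = H·P̄·Hᵀ + R = [1045]
K = P̄·Hᵀ·S⁻¹ = [111/1045; 237/1045]
x' − x̄ = [-444/209, -948/209] = K·y
y = (KᵀK)⁻¹·Kᵀ·(x' − x̄) = [-20]
z = y + H·x̄ = [-20] + [18] = [-2]

z = [-2]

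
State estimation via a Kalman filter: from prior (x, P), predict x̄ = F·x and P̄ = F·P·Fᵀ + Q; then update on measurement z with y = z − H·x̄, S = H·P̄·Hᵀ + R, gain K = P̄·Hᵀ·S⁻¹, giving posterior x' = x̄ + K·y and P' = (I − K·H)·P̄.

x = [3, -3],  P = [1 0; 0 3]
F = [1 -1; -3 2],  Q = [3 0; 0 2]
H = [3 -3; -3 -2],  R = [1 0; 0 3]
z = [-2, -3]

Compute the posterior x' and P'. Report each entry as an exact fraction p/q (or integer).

x̄ = F·x = [6, -15]
P̄ = F·P·Fᵀ + Q = [7 -9; -9 23]
y = z − H·x̄ = [-65, -15]
S = H·P̄·Hᵀ + R = [433 48; 48 50]
K = P̄·Hᵀ·S⁻¹ = [1272/9673 -3603/19346; -1944/9673 -3619/19346]
x' = x̄ + K·y = [4761/19346, 16815/19346]
P' = (I − K·H)·P̄ = [2501/19346 1653/19346; 1653/19346 2949/19346]

x' = [4761/19346, 16815/19346]
P' = [2501/19346 1653/19346; 1653/19346 2949/19346]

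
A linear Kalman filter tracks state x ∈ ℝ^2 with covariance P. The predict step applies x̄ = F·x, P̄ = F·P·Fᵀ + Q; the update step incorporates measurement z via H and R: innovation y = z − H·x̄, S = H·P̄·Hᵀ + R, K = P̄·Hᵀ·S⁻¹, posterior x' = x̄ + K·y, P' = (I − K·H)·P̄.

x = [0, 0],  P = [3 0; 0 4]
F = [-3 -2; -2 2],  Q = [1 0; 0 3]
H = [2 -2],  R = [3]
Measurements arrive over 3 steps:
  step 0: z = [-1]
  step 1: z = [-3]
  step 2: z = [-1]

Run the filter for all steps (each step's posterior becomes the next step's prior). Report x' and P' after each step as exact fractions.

step 0: x̄ = F·x = [0, 0]
step 0: P̄ = F·P·Fᵀ + Q = [44 2; 2 31]
step 0: y = z − H·x̄ = [-1]
step 0: S = H·P̄·Hᵀ + R = [287]
step 0: K = P̄·Hᵀ·S⁻¹ = [12/41; -58/287]
step 0: x' = x̄ + K·y = [-12/41, 58/287]
step 0: P' = (I − K·H)·P̄ = [796/41 778/41; 778/41 5533/287]
step 1: x̄ = F·x = [136/287, 284/287]
step 1: P̄ = F·P·Fᵀ + Q = [137919/287 408/287; 408/287 1713/287]
step 1: y = z − H·x̄ = [-565/287]
step 1: S = H·P̄·Hᵀ + R = [556125/287]
step 1: K = P̄·Hᵀ·S⁻¹ = [91674/185375; -174/37075]
step 1: x' = x̄ + K·y = [-18526/37075, 7406/7415]
step 1: P' = (I − K·H)·P̄ = [1234731/185375 219444/37075; 219444/37075 43941/7415]
step 2: x̄ = F·x = [-18482/37075, 111112/37075]
step 2: P̄ = F·P·Fᵀ + Q = [28858694/185375 819846/185375; 819846/185375 1111389/185375]
step 2: y = z − H·x̄ = [222113/37075]
step 2: S = H·P̄·Hᵀ + R = [113877689/185375]
step 2: K = P̄·Hᵀ·S⁻¹ = [56077696/113877689; -583086/113877689]
step 2: x' = x̄ + K·y = [279188074/113877689, 337792766/113877689]
step 2: P' = (I − K·H)·P̄ = [764145066/113877689 680028522/113877689; 680028522/113877689 680903151/113877689]

step 0: x' = [-12/41, 58/287], P' = [796/41 778/41; 778/41 5533/287]
step 1: x' = [-18526/37075, 7406/7415], P' = [1234731/185375 219444/37075; 219444/37075 43941/7415]
step 2: x' = [279188074/113877689, 337792766/113877689], P' = [764145066/113877689 680028522/113877689; 680028522/113877689 680903151/113877689]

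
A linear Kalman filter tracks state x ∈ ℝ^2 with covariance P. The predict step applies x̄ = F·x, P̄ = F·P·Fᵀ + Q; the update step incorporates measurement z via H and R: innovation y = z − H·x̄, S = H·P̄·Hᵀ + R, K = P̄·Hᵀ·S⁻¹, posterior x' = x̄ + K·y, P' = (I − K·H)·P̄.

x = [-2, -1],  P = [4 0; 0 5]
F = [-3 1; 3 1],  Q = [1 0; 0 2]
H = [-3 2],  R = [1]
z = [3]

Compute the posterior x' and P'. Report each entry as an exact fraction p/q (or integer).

x̄ = F·x = [5, -7]
P̄ = F·P·Fᵀ + Q = [42 -31; -31 43]
y = z − H·x̄ = [32]
S = H·P̄·Hᵀ + R = [923]
K = P̄·Hᵀ·S⁻¹ = [-188/923; 179/923]
x' = x̄ + K·y = [-1401/923, -733/923]
P' = (I − K·H)·P̄ = [3422/923 5039/923; 5039/923 7648/923]

x' = [-1401/923, -733/923]
P' = [3422/923 5039/923; 5039/923 7648/923]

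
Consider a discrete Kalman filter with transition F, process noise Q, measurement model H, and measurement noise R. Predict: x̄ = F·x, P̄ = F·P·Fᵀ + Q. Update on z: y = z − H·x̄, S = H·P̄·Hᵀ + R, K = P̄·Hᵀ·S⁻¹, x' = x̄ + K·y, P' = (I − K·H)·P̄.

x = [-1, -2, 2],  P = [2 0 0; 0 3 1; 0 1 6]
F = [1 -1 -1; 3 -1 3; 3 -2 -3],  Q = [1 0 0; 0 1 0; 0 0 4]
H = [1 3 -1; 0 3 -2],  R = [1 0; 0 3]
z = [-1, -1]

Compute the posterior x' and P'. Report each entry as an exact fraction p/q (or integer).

x̄ = F·x = [-1, 5, -5]
P̄ = F·P·Fᵀ + Q = [14 -11 35; -11 70 -33; 35 -33 100]
y = z − H·x̄ = [-20, -26]
S = H·P̄·Hᵀ + R = [807 1024; 1024 1429]
K = P̄·Hᵀ·S⁻¹ = [28306/104627 -27825/104627; 48904/104627 -14836/104627; 71820/104627 -73357/104627]
x' = x̄ + K·y = [52703/104627, -69209/104627, -52253/104627]
P' = (I − K·H)·P̄ = [127327/104627 -38189/104627 -15546/104627; -38189/104627 72898/104627 131601/104627; -15546/104627 131601/104627 307437/104627]

x' = [52703/104627, -69209/104627, -52253/104627]
P' = [127327/104627 -38189/104627 -15546/104627; -38189/104627 72898/104627 131601/104627; -15546/104627 131601/104627 307437/104627]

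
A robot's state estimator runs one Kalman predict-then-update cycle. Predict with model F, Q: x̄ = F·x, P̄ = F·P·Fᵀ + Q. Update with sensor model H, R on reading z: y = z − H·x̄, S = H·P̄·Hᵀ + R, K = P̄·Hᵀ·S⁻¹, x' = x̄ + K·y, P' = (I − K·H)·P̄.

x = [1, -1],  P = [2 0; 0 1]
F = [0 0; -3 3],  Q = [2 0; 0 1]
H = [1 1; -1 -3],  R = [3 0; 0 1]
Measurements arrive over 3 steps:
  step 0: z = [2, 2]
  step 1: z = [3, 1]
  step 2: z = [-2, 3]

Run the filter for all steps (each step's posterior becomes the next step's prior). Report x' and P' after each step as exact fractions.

step 0: x' = [1008/1019, -962/1019], P' = [1574/1019 -560/1019; -560/1019 308/1019]
step 1: x' = [1239680/1020541, -681824/1020541], P' = [1576186/1020541 -560740/1020541; -560740/1020541 308407/1020541]
step 2: x' = [-244064038/1021933079, -989891166/1021933079], P' = [1578334334/1021933079 -561503960/1021933079; -561503960/1021933079 308827178/1021933079]

step 0: x̄ = F·x = [0, -6]
step 0: P̄ = F·P·Fᵀ + Q = [2 0; 0 28]
step 0: y = z − H·x̄ = [8, -16]
step 0: S = H·P̄·Hᵀ + R = [33 -86; -86 255]
step 0: K = P̄·Hᵀ·S⁻¹ = [338/1019 106/1019; -84/1019 -364/1019]
step 0: x' = x̄ + K·y = [1008/1019, -962/1019]
step 0: P' = (I − K·H)·P̄ = [1574/1019 -560/1019; -560/1019 308/1019]
step 1: x̄ = F·x = [0, -5910/1019]
step 1: P̄ = F·P·Fᵀ + Q = [2 0; 0 28037/1019]
step 1: y = z − H·x̄ = [8967/1019, -16711/1019]
step 1: S = H·P̄·Hᵀ + R = [33132/1019 -86149/1019; -86149/1019 255390/1019]
step 1: K = P̄·Hᵀ·S⁻¹ = [338482/1020541 106034/1020541; -84111/1020541 -364481/1020541]
step 1: x' = x̄ + K·y = [1239680/1020541, -681824/1020541]
step 1: P' = (I − K·H)·P̄ = [1576186/1020541 -560740/1020541; -560740/1020541 308407/1020541]
step 2: x̄ = F·x = [0, -5764512/1020541]
step 2: P̄ = F·P·Fᵀ + Q = [2 0; 0 28075198/1020541]
step 2: y = z − H·x̄ = [3723430/1020541, -14231913/1020541]
step 2: S = H·P̄·Hᵀ + R = [33177903/1020541 -86266676/1020541; -86266676/1020541 255738405/1020541]
step 2: K = P̄·Hᵀ·S⁻¹ = [338943458/1021933079 106177546/1021933079; -84225594/1021933079 -364977574/1021933079]
step 2: x' = x̄ + K·y = [-244064038/1021933079, -989891166/1021933079]
step 2: P' = (I − K·H)·P̄ = [1578334334/1021933079 -561503960/1021933079; -561503960/1021933079 308827178/1021933079]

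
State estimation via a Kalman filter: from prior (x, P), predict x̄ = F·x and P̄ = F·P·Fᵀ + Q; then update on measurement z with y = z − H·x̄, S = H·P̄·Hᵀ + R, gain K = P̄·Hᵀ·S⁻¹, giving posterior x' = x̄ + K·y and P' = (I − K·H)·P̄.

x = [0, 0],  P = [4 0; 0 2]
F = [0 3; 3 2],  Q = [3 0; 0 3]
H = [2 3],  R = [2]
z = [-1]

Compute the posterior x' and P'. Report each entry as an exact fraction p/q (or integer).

x̄ = F·x = [0, 0]
P̄ = F·P·Fᵀ + Q = [21 12; 12 47]
y = z − H·x̄ = [-1]
S = H·P̄·Hᵀ + R = [653]
K = P̄·Hᵀ·S⁻¹ = [78/653; 165/653]
x' = x̄ + K·y = [-78/653, -165/653]
P' = (I − K·H)·P̄ = [7629/653 -5034/653; -5034/653 3466/653]

x' = [-78/653, -165/653]
P' = [7629/653 -5034/653; -5034/653 3466/653]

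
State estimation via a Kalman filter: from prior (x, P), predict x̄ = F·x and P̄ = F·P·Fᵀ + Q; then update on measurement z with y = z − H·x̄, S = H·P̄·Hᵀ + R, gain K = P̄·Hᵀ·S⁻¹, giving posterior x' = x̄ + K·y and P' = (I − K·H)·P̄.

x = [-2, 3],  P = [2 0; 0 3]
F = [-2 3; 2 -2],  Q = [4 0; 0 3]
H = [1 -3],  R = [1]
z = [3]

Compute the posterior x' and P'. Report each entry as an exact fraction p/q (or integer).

x' = [43/31, -230/403]
P' = [156/31 49/31; 49/31 244/403]

x̄ = F·x = [13, -10]
P̄ = F·P·Fᵀ + Q = [39 -26; -26 23]
y = z − H·x̄ = [-40]
S = H·P̄·Hᵀ + R = [403]
K = P̄·Hᵀ·S⁻¹ = [9/31; -95/403]
x' = x̄ + K·y = [43/31, -230/403]
P' = (I − K·H)·P̄ = [156/31 49/31; 49/31 244/403]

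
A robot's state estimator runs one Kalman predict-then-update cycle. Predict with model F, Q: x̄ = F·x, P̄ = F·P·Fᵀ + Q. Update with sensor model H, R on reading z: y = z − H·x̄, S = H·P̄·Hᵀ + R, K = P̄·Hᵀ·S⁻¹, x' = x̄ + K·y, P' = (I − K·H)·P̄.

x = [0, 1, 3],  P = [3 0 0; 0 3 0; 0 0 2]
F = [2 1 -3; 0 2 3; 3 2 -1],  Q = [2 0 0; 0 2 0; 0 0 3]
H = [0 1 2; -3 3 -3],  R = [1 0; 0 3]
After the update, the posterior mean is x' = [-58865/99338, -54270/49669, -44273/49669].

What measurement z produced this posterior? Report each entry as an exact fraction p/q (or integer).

x̄ = F·x = [-8, 11, -1]
P̄ = F·P·Fᵀ + Q = [35 -12 30; -12 32 6; 30 6 44]
S = H·P̄·Hᵀ + R = [233 -294; -294 1650]
K = P̄·Hᵀ·S⁻¹ = [1881/49669 -13237/99338; 17686/49669 6583/49669; 15854/49669 -3316/49669]
x' − x̄ = [735839/99338, -600629/49669, 5396/49669] = K·y
y = (KᵀK)⁻¹·Kᵀ·(x' − x̄) = [-12, -59]
z = y + H·x̄ = [-12, -59] + [9, 60] = [-3, 1]

z = [-3, 1]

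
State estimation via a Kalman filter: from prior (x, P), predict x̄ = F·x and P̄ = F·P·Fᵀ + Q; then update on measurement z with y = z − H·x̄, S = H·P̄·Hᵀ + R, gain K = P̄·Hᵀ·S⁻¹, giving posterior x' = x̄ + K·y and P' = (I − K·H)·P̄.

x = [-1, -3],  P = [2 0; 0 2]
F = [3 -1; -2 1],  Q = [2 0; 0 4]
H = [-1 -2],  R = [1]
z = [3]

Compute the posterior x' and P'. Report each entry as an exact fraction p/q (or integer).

x̄ = F·x = [0, -1]
P̄ = F·P·Fᵀ + Q = [22 -14; -14 14]
y = z − H·x̄ = [1]
S = H·P̄·Hᵀ + R = [23]
K = P̄·Hᵀ·S⁻¹ = [6/23; -14/23]
x' = x̄ + K·y = [6/23, -37/23]
P' = (I − K·H)·P̄ = [470/23 -238/23; -238/23 126/23]

x' = [6/23, -37/23]
P' = [470/23 -238/23; -238/23 126/23]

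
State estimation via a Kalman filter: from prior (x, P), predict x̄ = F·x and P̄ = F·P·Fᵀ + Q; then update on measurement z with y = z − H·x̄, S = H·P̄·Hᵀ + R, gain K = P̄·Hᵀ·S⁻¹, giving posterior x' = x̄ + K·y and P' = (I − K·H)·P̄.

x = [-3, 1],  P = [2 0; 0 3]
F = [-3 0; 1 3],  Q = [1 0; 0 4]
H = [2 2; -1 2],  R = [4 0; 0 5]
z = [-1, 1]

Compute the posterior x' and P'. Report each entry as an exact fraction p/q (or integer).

x̄ = F·x = [9, 0]
P̄ = F·P·Fᵀ + Q = [19 -6; -6 33]
y = z − H·x̄ = [-19, 10]
S = H·P̄·Hᵀ + R = [164 82; 82 180]
K = P̄·Hᵀ·S⁻¹ = [3611/11398 -44/139; 954/5699 45/139]
x' = x̄ + K·y = [-2107/11398, 324/5699]
P' = (I − K·H)·P̄ = [5414/5699 -1803/5699; -1803/5699 3711/5699]

x' = [-2107/11398, 324/5699]
P' = [5414/5699 -1803/5699; -1803/5699 3711/5699]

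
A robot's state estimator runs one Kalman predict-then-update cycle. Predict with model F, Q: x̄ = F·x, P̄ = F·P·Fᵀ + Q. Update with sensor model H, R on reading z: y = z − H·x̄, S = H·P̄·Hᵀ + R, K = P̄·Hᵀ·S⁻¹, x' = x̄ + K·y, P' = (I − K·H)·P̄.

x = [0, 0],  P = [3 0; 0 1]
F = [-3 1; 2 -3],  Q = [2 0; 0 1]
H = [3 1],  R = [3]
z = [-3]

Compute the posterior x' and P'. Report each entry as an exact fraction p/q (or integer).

x̄ = F·x = [0, 0]
P̄ = F·P·Fᵀ + Q = [30 -21; -21 22]
y = z − H·x̄ = [-3]
S = H·P̄·Hᵀ + R = [169]
K = P̄·Hᵀ·S⁻¹ = [69/169; -41/169]
x' = x̄ + K·y = [-207/169, 123/169]
P' = (I − K·H)·P̄ = [309/169 -720/169; -720/169 2037/169]

x' = [-207/169, 123/169]
P' = [309/169 -720/169; -720/169 2037/169]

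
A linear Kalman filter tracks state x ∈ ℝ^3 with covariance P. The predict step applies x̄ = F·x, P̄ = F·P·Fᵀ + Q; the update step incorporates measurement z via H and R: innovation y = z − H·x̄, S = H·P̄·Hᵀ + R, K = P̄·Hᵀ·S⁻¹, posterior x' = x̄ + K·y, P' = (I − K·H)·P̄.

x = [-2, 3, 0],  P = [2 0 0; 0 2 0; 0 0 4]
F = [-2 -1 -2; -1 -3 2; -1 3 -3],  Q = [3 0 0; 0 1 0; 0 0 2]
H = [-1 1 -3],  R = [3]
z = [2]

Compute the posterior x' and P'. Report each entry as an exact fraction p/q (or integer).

x' = [-3368/975, 184/975, 577/975]
P' = [18074/975 10613/975 -2386/975; 10613/975 9506/975 -532/975; -2386/975 -532/975 854/975]

x̄ = F·x = [1, -7, 11]
P̄ = F·P·Fᵀ + Q = [29 -6 22; -6 37 -40; 22 -40 58]
y = z − H·x̄ = [43]
S = H·P̄·Hᵀ + R = [975]
K = P̄·Hᵀ·S⁻¹ = [-101/975; 163/975; -236/975]
x' = x̄ + K·y = [-3368/975, 184/975, 577/975]
P' = (I − K·H)·P̄ = [18074/975 10613/975 -2386/975; 10613/975 9506/975 -532/975; -2386/975 -532/975 854/975]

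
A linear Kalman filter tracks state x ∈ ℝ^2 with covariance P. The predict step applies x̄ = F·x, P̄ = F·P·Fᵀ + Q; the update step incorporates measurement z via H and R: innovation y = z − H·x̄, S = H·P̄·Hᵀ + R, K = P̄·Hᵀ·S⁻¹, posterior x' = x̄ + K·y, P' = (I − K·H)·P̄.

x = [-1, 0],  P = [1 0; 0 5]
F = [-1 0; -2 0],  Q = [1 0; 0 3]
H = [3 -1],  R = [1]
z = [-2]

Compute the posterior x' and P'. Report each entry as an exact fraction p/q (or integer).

x' = [1/7, 31/14]
P' = [6/7 16/7; 16/7 97/14]

x̄ = F·x = [1, 2]
P̄ = F·P·Fᵀ + Q = [2 2; 2 7]
y = z − H·x̄ = [-3]
S = H·P̄·Hᵀ + R = [14]
K = P̄·Hᵀ·S⁻¹ = [2/7; -1/14]
x' = x̄ + K·y = [1/7, 31/14]
P' = (I − K·H)·P̄ = [6/7 16/7; 16/7 97/14]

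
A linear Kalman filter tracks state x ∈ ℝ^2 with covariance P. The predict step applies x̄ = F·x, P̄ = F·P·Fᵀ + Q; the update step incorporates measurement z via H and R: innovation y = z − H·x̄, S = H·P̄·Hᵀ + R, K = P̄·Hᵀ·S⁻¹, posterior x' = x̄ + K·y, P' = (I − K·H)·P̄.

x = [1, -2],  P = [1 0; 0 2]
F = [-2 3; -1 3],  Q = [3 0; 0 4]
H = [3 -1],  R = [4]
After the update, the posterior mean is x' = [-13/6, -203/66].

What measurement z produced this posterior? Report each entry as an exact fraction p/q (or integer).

x̄ = F·x = [-8, -7]
P̄ = F·P·Fᵀ + Q = [25 20; 20 23]
S = H·P̄·Hᵀ + R = [132]
K = P̄·Hᵀ·S⁻¹ = [5/12; 37/132]
x' − x̄ = [35/6, 259/66] = K·y
y = (KᵀK)⁻¹·Kᵀ·(x' − x̄) = [14]
z = y + H·x̄ = [14] + [-17] = [-3]

z = [-3]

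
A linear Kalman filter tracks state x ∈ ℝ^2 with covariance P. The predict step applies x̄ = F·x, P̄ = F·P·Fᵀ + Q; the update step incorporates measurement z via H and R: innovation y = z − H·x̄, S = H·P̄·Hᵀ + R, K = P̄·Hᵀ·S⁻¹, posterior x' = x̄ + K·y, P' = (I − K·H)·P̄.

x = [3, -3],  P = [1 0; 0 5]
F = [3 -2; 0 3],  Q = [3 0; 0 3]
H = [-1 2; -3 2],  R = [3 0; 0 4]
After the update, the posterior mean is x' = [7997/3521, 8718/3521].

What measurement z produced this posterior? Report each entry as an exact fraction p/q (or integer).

z = [2, -1]

x̄ = F·x = [15, -9]
P̄ = F·P·Fᵀ + Q = [32 -30; -30 48]
S = H·P̄·Hᵀ + R = [347 528; 528 844]
K = P̄·Hᵀ·S⁻¹ = [1180/3521 -1389/3521; 2034/3521 -993/7042]
x' − x̄ = [-44818/3521, 40407/3521] = K·y
y = (KᵀK)⁻¹·Kᵀ·(x' − x̄) = [35, 62]
z = y + H·x̄ = [35, 62] + [-33, -63] = [2, -1]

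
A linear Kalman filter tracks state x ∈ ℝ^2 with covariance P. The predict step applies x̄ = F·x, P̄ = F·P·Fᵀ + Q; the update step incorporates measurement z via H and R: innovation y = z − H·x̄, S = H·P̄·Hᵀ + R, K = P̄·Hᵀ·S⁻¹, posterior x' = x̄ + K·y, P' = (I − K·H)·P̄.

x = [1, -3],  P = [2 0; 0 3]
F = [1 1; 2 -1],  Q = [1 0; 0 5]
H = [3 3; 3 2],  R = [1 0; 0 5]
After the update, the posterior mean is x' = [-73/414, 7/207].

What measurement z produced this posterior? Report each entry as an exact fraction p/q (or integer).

x̄ = F·x = [-2, 5]
P̄ = F·P·Fᵀ + Q = [6 1; 1 16]
S = H·P̄·Hᵀ + R = [217 165; 165 135]
K = P̄·Hᵀ·S⁻¹ = [-31/138 175/414; 37/69 -82/207]
x' − x̄ = [755/414, -1028/207] = K·y
y = (KᵀK)⁻¹·Kᵀ·(x' − x̄) = [-10, -1]
z = y + H·x̄ = [-10, -1] + [9, 4] = [-1, 3]

z = [-1, 3]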